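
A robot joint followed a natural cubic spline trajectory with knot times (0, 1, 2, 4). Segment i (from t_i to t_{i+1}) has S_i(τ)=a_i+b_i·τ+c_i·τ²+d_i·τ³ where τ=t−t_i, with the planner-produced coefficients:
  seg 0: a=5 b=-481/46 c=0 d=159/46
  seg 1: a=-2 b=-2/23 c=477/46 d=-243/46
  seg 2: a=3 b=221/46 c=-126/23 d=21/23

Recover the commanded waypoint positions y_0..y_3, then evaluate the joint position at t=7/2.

y_0 = S_0(0) = a_0 = 5
y_1 = S_1(0) = a_1 = -2
y_2 = S_2(0) = a_2 = 3
y_3 = S_2(2) = -2
t_q=7/2 is in segment 2 (τ=3/2); S_2(τ)=177/184

y_0=5 y_1=-2 y_2=3 y_3=-2
S(7/2) = 177/184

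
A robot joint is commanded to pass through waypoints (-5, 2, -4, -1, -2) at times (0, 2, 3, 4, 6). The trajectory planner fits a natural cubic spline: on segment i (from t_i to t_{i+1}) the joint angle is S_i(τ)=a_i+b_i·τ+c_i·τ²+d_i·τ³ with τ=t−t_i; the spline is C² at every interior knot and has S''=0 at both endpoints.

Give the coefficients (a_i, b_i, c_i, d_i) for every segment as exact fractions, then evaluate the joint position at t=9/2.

Δ: Δ0=7/2, Δ1=-6, Δ2=3, Δ3=-1/2
row 1: diag=6, rhs=-57; c'=1/6, d'=-19/2
row 2: denom=4−1·1/6=23/6; d'=(54−1·-19/2)/(23/6)=381/23
row 3: denom=6−1·6/23=132/23; d'=(-21−1·381/23)/(132/23)=-72/11
back: M3=-72/11
back: M2=381/23−6/23·-72/11=201/11
back: M1=-19/2−1/6·201/11=-138/11
M: M0=0, M1=-138/11, M2=201/11, M3=-72/11, M4=0
seg 0: a=-5, c=M0/2=0, d=(M1−M0)/(6·2)=-23/22, b=Δ0−h0·(2M0+M1)/6=169/22
seg 1: a=2, c=M1/2=-69/11, d=(M2−M1)/(6·1)=113/22, b=Δ1−h1·(2M1+M2)/6=-107/22
seg 2: a=-4, c=M2/2=201/22, d=(M3−M2)/(6·1)=-91/22, b=Δ2−h2·(2M2+M3)/6=-2
seg 3: a=-1, c=M3/2=-36/11, d=(M4−M3)/(6·2)=6/11, b=Δ3−h3·(2M3+M4)/6=85/22
t_q=9/2 → seg 3, τ=1/2; S=-1+85/22·τ+-36/11·τ²+6/11·τ³=2/11

  seg 0: a=-5 b=169/22 c=0 d=-23/22
  seg 1: a=2 b=-107/22 c=-69/11 d=113/22
  seg 2: a=-4 b=-2 c=201/22 d=-91/22
  seg 3: a=-1 b=85/22 c=-36/11 d=6/11
S(9/2) = 2/11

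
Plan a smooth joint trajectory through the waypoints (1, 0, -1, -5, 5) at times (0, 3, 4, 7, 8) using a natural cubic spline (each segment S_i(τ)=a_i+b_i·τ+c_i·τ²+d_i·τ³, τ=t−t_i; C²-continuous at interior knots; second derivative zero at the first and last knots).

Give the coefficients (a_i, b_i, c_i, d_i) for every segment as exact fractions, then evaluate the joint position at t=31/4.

  seg 0: a=1 b=-1/3 c=0 d=0
  seg 1: a=0 b=-1/3 c=0 d=-2/3
  seg 2: a=-1 b=-7/3 c=-2 d=7/9
  seg 3: a=-5 b=20/3 c=5 d=-5/3
S(31/4) = 135/64

Δ: Δ0=-1/3, Δ1=-1, Δ2=-4/3, Δ3=10
row 1: diag=8, rhs=-4; c'=1/8, d'=-1/2
row 2: denom=8−1·1/8=63/8; d'=(-2−1·-1/2)/(63/8)=-4/21
row 3: denom=8−3·8/21=48/7; d'=(68−3·-4/21)/(48/7)=10
back: M3=10
back: M2=-4/21−8/21·10=-4
back: M1=-1/2−1/8·-4=0
M: M0=0, M1=0, M2=-4, M3=10, M4=0
seg 0: a=1, c=M0/2=0, d=(M1−M0)/(6·3)=0, b=Δ0−h0·(2M0+M1)/6=-1/3
seg 1: a=0, c=M1/2=0, d=(M2−M1)/(6·1)=-2/3, b=Δ1−h1·(2M1+M2)/6=-1/3
seg 2: a=-1, c=M2/2=-2, d=(M3−M2)/(6·3)=7/9, b=Δ2−h2·(2M2+M3)/6=-7/3
seg 3: a=-5, c=M3/2=5, d=(M4−M3)/(6·1)=-5/3, b=Δ3−h3·(2M3+M4)/6=20/3
t_q=31/4 → seg 3, τ=3/4; S=-5+20/3·τ+5·τ²+-5/3·τ³=135/64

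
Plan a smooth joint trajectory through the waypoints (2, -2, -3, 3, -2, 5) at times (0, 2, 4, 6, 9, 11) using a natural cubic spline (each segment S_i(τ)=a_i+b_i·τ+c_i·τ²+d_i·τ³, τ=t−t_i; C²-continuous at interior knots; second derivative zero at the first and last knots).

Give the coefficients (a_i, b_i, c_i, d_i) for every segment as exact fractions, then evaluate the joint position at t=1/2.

  seg 0: a=2 b=-15859/7710 c=0 d=439/30840
  seg 1: a=-2 b=-7271/3855 c=439/5140 d=937/3084
  seg 2: a=-3 b=8101/3855 c=9809/5140 d=-22499/30840
  seg 3: a=3 b=7559/7710 c=-1269/514 d=6116/11565
  seg 4: a=-2 b=3437/7710 c=5887/2570 d=-5887/15420
S(1/2) = 16009/16448

Δ: Δ0=-2, Δ1=-1/2, Δ2=3, Δ3=-5/3, Δ4=7/2
row 1: diag=8, rhs=9; c'=1/4, d'=9/8
row 2: denom=8−2·1/4=15/2; d'=(21−2·9/8)/(15/2)=5/2
row 3: denom=10−2·4/15=142/15; d'=(-28−2·5/2)/(142/15)=-495/142
row 4: denom=10−3·45/142=1285/142; d'=(31−3·-495/142)/(1285/142)=5887/1285
back: M4=5887/1285
back: M3=-495/142−45/142·5887/1285=-1269/257
back: M2=5/2−4/15·-1269/257=9809/2570
back: M1=9/8−1/4·9809/2570=439/2570
M: M0=0, M1=439/2570, M2=9809/2570, M3=-1269/257, M4=5887/1285, M5=0
seg 0: a=2, c=M0/2=0, d=(M1−M0)/(6·2)=439/30840, b=Δ0−h0·(2M0+M1)/6=-15859/7710
seg 1: a=-2, c=M1/2=439/5140, d=(M2−M1)/(6·2)=937/3084, b=Δ1−h1·(2M1+M2)/6=-7271/3855
seg 2: a=-3, c=M2/2=9809/5140, d=(M3−M2)/(6·2)=-22499/30840, b=Δ2−h2·(2M2+M3)/6=8101/3855
seg 3: a=3, c=M3/2=-1269/514, d=(M4−M3)/(6·3)=6116/11565, b=Δ3−h3·(2M3+M4)/6=7559/7710
seg 4: a=-2, c=M4/2=5887/2570, d=(M5−M4)/(6·2)=-5887/15420, b=Δ4−h4·(2M4+M5)/6=3437/7710
t_q=1/2 → seg 0, τ=1/2; S=2+-15859/7710·τ+0·τ²+439/30840·τ³=16009/16448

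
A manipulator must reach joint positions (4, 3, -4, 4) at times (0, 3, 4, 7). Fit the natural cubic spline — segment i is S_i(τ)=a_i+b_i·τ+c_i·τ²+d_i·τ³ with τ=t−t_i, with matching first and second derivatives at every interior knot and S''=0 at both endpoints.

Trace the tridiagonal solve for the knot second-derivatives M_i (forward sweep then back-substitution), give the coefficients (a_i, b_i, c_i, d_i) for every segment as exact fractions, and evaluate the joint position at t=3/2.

Δ: Δ0=-1/3, Δ1=-7, Δ2=8/3
row 1: diag=8, rhs=-40; c'=1/8, d'=-5
row 2: denom=8−1·1/8=63/8; d'=(58−1·-5)/(63/8)=8
back: M2=8
back: M1=-5−1/8·8=-6
M: M0=0, M1=-6, M2=8, M3=0
seg 0: a=4, c=M0/2=0, d=(M1−M0)/(6·3)=-1/3, b=Δ0−h0·(2M0+M1)/6=8/3
seg 1: a=3, c=M1/2=-3, d=(M2−M1)/(6·1)=7/3, b=Δ1−h1·(2M1+M2)/6=-19/3
seg 2: a=-4, c=M2/2=4, d=(M3−M2)/(6·3)=-4/9, b=Δ2−h2·(2M2+M3)/6=-16/3
t_q=3/2 → seg 0, τ=3/2; S=4+8/3·τ+0·τ²+-1/3·τ³=55/8

  seg 0: a=4 b=8/3 c=0 d=-1/3
  seg 1: a=3 b=-19/3 c=-3 d=7/3
  seg 2: a=-4 b=-16/3 c=4 d=-4/9
S(3/2) = 55/8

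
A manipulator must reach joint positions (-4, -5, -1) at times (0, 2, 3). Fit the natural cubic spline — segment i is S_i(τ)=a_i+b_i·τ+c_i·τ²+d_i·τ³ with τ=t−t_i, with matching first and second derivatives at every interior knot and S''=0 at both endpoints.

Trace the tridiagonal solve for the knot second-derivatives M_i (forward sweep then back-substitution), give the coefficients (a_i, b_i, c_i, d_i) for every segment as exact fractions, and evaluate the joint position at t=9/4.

Δ: Δ0=-1/2, Δ1=4
row 1: diag=6, rhs=27; c'=1/6, d'=9/2
back: M1=9/2
M: M0=0, M1=9/2, M2=0
seg 0: a=-4, c=M0/2=0, d=(M1−M0)/(6·2)=3/8, b=Δ0−h0·(2M0+M1)/6=-2
seg 1: a=-5, c=M1/2=9/4, d=(M2−M1)/(6·1)=-3/4, b=Δ1−h1·(2M1+M2)/6=5/2
t_q=9/4 → seg 1, τ=1/4; S=-5+5/2·τ+9/4·τ²+-3/4·τ³=-1087/256

  seg 0: a=-4 b=-2 c=0 d=3/8
  seg 1: a=-5 b=5/2 c=9/4 d=-3/4
S(9/4) = -1087/256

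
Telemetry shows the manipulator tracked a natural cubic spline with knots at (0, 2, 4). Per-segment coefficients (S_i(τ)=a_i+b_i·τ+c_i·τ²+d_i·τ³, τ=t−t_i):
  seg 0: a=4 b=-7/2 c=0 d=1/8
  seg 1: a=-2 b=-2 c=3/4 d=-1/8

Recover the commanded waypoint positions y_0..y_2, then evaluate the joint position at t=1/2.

y_0=4 y_1=-2 y_2=-4
S(1/2) = 145/64

y_0 = S_0(0) = a_0 = 4
y_1 = S_1(0) = a_1 = -2
y_2 = S_1(2) = -4
t_q=1/2 is in segment 0 (τ=1/2); S_0(τ)=145/64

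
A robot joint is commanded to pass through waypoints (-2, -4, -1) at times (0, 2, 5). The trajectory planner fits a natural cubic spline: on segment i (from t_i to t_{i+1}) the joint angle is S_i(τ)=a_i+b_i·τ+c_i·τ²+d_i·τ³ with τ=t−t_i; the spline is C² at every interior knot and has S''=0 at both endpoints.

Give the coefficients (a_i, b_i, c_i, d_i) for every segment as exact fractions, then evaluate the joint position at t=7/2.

  seg 0: a=-2 b=-7/5 c=0 d=1/10
  seg 1: a=-4 b=-1/5 c=3/5 d=-1/15
S(7/2) = -127/40

Δ: Δ0=-1, Δ1=1
row 1: diag=10, rhs=12; c'=3/10, d'=6/5
back: M1=6/5
M: M0=0, M1=6/5, M2=0
seg 0: a=-2, c=M0/2=0, d=(M1−M0)/(6·2)=1/10, b=Δ0−h0·(2M0+M1)/6=-7/5
seg 1: a=-4, c=M1/2=3/5, d=(M2−M1)/(6·3)=-1/15, b=Δ1−h1·(2M1+M2)/6=-1/5
t_q=7/2 → seg 1, τ=3/2; S=-4+-1/5·τ+3/5·τ²+-1/15·τ³=-127/40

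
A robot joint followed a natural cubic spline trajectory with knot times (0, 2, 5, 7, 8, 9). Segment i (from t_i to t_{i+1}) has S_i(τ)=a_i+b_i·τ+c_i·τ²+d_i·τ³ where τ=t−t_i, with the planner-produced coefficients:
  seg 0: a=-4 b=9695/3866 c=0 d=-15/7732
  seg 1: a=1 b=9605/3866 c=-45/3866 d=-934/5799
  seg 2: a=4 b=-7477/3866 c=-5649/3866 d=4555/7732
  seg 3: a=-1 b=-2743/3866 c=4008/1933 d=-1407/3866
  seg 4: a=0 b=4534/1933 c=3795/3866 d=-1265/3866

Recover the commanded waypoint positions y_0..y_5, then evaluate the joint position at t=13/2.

y_0=-4 y_1=1 y_2=4 y_3=-1 y_4=0 y_5=3
S(13/2) = -12403/61856

y_0 = S_0(0) = a_0 = -4
y_1 = S_1(0) = a_1 = 1
y_2 = S_2(0) = a_2 = 4
y_3 = S_3(0) = a_3 = -1
y_4 = S_4(0) = a_4 = 0
y_5 = S_4(1) = 3
t_q=13/2 is in segment 2 (τ=3/2); S_2(τ)=-12403/61856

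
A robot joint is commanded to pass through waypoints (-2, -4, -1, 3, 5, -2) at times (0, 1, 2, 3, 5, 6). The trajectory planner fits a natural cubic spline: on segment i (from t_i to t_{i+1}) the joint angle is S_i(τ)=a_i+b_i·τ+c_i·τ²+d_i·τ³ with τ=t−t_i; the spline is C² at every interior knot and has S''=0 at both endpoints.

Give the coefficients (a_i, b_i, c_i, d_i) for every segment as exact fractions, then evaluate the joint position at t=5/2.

  seg 0: a=-2 b=-62/19 c=0 d=24/19
  seg 1: a=-4 b=10/19 c=72/19 d=-25/19
  seg 2: a=-1 b=79/19 c=-3/19 d=0
  seg 3: a=3 b=73/19 c=-3/19 d=-12/19
  seg 4: a=5 b=-83/19 c=-75/19 d=25/19
S(5/2) = 79/76

Δ: Δ0=-2, Δ1=3, Δ2=4, Δ3=1, Δ4=-7
row 1: diag=4, rhs=30; c'=1/4, d'=15/2
row 2: denom=4−1·1/4=15/4; d'=(6−1·15/2)/(15/4)=-2/5
row 3: denom=6−1·4/15=86/15; d'=(-18−1·-2/5)/(86/15)=-132/43
row 4: denom=6−2·15/43=228/43; d'=(-48−2·-132/43)/(228/43)=-150/19
back: M4=-150/19
back: M3=-132/43−15/43·-150/19=-6/19
back: M2=-2/5−4/15·-6/19=-6/19
back: M1=15/2−1/4·-6/19=144/19
M: M0=0, M1=144/19, M2=-6/19, M3=-6/19, M4=-150/19, M5=0
seg 0: a=-2, c=M0/2=0, d=(M1−M0)/(6·1)=24/19, b=Δ0−h0·(2M0+M1)/6=-62/19
seg 1: a=-4, c=M1/2=72/19, d=(M2−M1)/(6·1)=-25/19, b=Δ1−h1·(2M1+M2)/6=10/19
seg 2: a=-1, c=M2/2=-3/19, d=(M3−M2)/(6·1)=0, b=Δ2−h2·(2M2+M3)/6=79/19
seg 3: a=3, c=M3/2=-3/19, d=(M4−M3)/(6·2)=-12/19, b=Δ3−h3·(2M3+M4)/6=73/19
seg 4: a=5, c=M4/2=-75/19, d=(M5−M4)/(6·1)=25/19, b=Δ4−h4·(2M4+M5)/6=-83/19
t_q=5/2 → seg 2, τ=1/2; S=-1+79/19·τ+-3/19·τ²+0·τ³=79/76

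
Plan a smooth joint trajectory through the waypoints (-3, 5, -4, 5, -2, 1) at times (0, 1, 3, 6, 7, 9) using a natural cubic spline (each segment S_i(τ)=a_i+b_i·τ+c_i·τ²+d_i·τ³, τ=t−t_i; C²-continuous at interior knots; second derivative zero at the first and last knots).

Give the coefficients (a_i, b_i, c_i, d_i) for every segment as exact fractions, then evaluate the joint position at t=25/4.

Δ: Δ0=8, Δ1=-9/2, Δ2=3, Δ3=-7, Δ4=3/2
row 1: diag=6, rhs=-75; c'=1/3, d'=-25/2
row 2: denom=10−2·1/3=28/3; d'=(45−2·-25/2)/(28/3)=15/2
row 3: denom=8−3·9/28=197/28; d'=(-60−3·15/2)/(197/28)=-2310/197
row 4: denom=6−1·28/197=1154/197; d'=(51−1·-2310/197)/(1154/197)=12357/1154
back: M4=12357/1154
back: M3=-2310/197−28/197·12357/1154=-7644/577
back: M2=15/2−9/28·-7644/577=13569/1154
back: M1=-25/2−1/3·13569/1154=-9474/577
M: M0=0, M1=-9474/577, M2=13569/1154, M3=-7644/577, M4=12357/1154, M5=0
seg 0: a=-3, c=M0/2=0, d=(M1−M0)/(6·1)=-1579/577, b=Δ0−h0·(2M0+M1)/6=6195/577
seg 1: a=5, c=M1/2=-4737/577, d=(M2−M1)/(6·2)=10839/4616, b=Δ1−h1·(2M1+M2)/6=1458/577
seg 2: a=-4, c=M2/2=13569/2308, d=(M3−M2)/(6·3)=-9619/6924, b=Δ2−h2·(2M2+M3)/6=-2463/1154
seg 3: a=5, c=M3/2=-3822/577, d=(M4−M3)/(6·1)=9215/2308, b=Δ3−h3·(2M3+M4)/6=-10083/2308
seg 4: a=-2, c=M4/2=12357/2308, d=(M5−M4)/(6·2)=-4119/4616, b=Δ4−h4·(2M4+M5)/6=-6507/1154
t_q=25/4 → seg 3, τ=1/4; S=5+-10083/2308·τ+-3822/577·τ²+9215/2308·τ³=525295/147712

  seg 0: a=-3 b=6195/577 c=0 d=-1579/577
  seg 1: a=5 b=1458/577 c=-4737/577 d=10839/4616
  seg 2: a=-4 b=-2463/1154 c=13569/2308 d=-9619/6924
  seg 3: a=5 b=-10083/2308 c=-3822/577 d=9215/2308
  seg 4: a=-2 b=-6507/1154 c=12357/2308 d=-4119/4616
S(25/4) = 525295/147712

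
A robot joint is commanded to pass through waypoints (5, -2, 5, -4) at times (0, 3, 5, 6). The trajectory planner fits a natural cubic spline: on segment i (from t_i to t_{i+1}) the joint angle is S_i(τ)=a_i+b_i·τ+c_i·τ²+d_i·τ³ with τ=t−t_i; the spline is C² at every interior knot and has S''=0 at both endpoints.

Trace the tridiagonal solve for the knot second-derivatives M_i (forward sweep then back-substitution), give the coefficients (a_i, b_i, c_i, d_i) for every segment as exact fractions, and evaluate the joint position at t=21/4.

  seg 0: a=5 b=-233/42 c=0 d=5/14
  seg 1: a=-2 b=86/21 c=45/14 d=-295/168
  seg 2: a=5 b=-173/42 c=-205/28 d=205/84
S(21/4) = 909/256

Δ: Δ0=-7/3, Δ1=7/2, Δ2=-9
row 1: diag=10, rhs=35; c'=1/5, d'=7/2
row 2: denom=6−2·1/5=28/5; d'=(-75−2·7/2)/(28/5)=-205/14
back: M2=-205/14
back: M1=7/2−1/5·-205/14=45/7
M: M0=0, M1=45/7, M2=-205/14, M3=0
seg 0: a=5, c=M0/2=0, d=(M1−M0)/(6·3)=5/14, b=Δ0−h0·(2M0+M1)/6=-233/42
seg 1: a=-2, c=M1/2=45/14, d=(M2−M1)/(6·2)=-295/168, b=Δ1−h1·(2M1+M2)/6=86/21
seg 2: a=5, c=M2/2=-205/28, d=(M3−M2)/(6·1)=205/84, b=Δ2−h2·(2M2+M3)/6=-173/42
t_q=21/4 → seg 2, τ=1/4; S=5+-173/42·τ+-205/28·τ²+205/84·τ³=909/256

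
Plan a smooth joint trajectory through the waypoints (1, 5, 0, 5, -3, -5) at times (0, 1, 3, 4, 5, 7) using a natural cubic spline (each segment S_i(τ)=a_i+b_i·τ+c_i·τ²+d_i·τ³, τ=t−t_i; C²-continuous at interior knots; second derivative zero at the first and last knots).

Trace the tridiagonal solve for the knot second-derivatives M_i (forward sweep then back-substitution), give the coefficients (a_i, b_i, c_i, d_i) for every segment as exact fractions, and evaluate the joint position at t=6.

Δ: Δ0=4, Δ1=-5/2, Δ2=5, Δ3=-8, Δ4=-1
row 1: diag=6, rhs=-39; c'=1/3, d'=-13/2
row 2: denom=6−2·1/3=16/3; d'=(45−2·-13/2)/(16/3)=87/8
row 3: denom=4−1·3/16=61/16; d'=(-78−1·87/8)/(61/16)=-1422/61
row 4: denom=6−1·16/61=350/61; d'=(42−1·-1422/61)/(350/61)=1992/175
back: M4=1992/175
back: M3=-1422/61−16/61·1992/175=-4602/175
back: M2=87/8−3/16·-4602/175=2766/175
back: M1=-13/2−1/3·2766/175=-4119/350
M: M0=0, M1=-4119/350, M2=2766/175, M3=-4602/175, M4=1992/175, M5=0
seg 0: a=1, c=M0/2=0, d=(M1−M0)/(6·1)=-1373/700, b=Δ0−h0·(2M0+M1)/6=4173/700
seg 1: a=5, c=M1/2=-4119/700, d=(M2−M1)/(6·2)=3217/1400, b=Δ1−h1·(2M1+M2)/6=27/350
seg 2: a=0, c=M2/2=1383/175, d=(M3−M2)/(6·1)=-1228/175, b=Δ2−h2·(2M2+M3)/6=144/35
seg 3: a=5, c=M3/2=-2301/175, d=(M4−M3)/(6·1)=157/25, b=Δ3−h3·(2M3+M4)/6=-198/175
seg 4: a=-3, c=M4/2=996/175, d=(M5−M4)/(6·2)=-166/175, b=Δ4−h4·(2M4+M5)/6=-1503/175
t_q=6 → seg 4, τ=1; S=-3+-1503/175·τ+996/175·τ²+-166/175·τ³=-1198/175

  seg 0: a=1 b=4173/700 c=0 d=-1373/700
  seg 1: a=5 b=27/350 c=-4119/700 d=3217/1400
  seg 2: a=0 b=144/35 c=1383/175 d=-1228/175
  seg 3: a=5 b=-198/175 c=-2301/175 d=157/25
  seg 4: a=-3 b=-1503/175 c=996/175 d=-166/175
S(6) = -1198/175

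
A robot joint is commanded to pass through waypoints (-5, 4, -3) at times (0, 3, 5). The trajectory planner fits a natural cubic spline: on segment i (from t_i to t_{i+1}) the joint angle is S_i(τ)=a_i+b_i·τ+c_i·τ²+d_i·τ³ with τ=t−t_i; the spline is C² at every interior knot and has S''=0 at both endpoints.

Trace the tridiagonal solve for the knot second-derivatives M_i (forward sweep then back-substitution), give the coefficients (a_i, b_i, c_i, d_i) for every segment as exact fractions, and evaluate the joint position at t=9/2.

  seg 0: a=-5 b=99/20 c=0 d=-13/60
  seg 1: a=4 b=-9/10 c=-39/20 d=13/40
S(9/2) = -41/64

Δ: Δ0=3, Δ1=-7/2
row 1: diag=10, rhs=-39; c'=1/5, d'=-39/10
back: M1=-39/10
M: M0=0, M1=-39/10, M2=0
seg 0: a=-5, c=M0/2=0, d=(M1−M0)/(6·3)=-13/60, b=Δ0−h0·(2M0+M1)/6=99/20
seg 1: a=4, c=M1/2=-39/20, d=(M2−M1)/(6·2)=13/40, b=Δ1−h1·(2M1+M2)/6=-9/10
t_q=9/2 → seg 1, τ=3/2; S=4+-9/10·τ+-39/20·τ²+13/40·τ³=-41/64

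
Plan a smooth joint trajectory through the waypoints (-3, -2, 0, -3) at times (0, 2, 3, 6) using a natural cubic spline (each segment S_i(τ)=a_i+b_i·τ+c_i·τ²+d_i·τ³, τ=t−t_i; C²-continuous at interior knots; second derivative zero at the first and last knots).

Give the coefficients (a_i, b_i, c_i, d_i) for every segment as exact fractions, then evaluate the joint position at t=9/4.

Δ: Δ0=1/2, Δ1=2, Δ2=-1
row 1: diag=6, rhs=9; c'=1/6, d'=3/2
row 2: denom=8−1·1/6=47/6; d'=(-18−1·3/2)/(47/6)=-117/47
back: M2=-117/47
back: M1=3/2−1/6·-117/47=90/47
M: M0=0, M1=90/47, M2=-117/47, M3=0
seg 0: a=-3, c=M0/2=0, d=(M1−M0)/(6·2)=15/94, b=Δ0−h0·(2M0+M1)/6=-13/94
seg 1: a=-2, c=M1/2=45/47, d=(M2−M1)/(6·1)=-69/94, b=Δ1−h1·(2M1+M2)/6=167/94
seg 2: a=0, c=M2/2=-117/94, d=(M3−M2)/(6·3)=13/94, b=Δ2−h2·(2M2+M3)/6=70/47
t_q=9/4 → seg 1, τ=1/4; S=-2+167/94·τ+45/47·τ²+-69/94·τ³=-9069/6016

  seg 0: a=-3 b=-13/94 c=0 d=15/94
  seg 1: a=-2 b=167/94 c=45/47 d=-69/94
  seg 2: a=0 b=70/47 c=-117/94 d=13/94
S(9/4) = -9069/6016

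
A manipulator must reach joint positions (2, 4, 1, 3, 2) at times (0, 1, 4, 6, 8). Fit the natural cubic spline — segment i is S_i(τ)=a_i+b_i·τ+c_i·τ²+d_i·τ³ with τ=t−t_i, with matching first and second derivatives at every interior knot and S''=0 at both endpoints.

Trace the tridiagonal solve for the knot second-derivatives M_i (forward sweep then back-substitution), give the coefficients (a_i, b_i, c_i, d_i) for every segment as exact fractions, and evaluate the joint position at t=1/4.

Δ: Δ0=2, Δ1=-1, Δ2=1, Δ3=-1/2
row 1: diag=8, rhs=-18; c'=3/8, d'=-9/4
row 2: denom=10−3·3/8=71/8; d'=(12−3·-9/4)/(71/8)=150/71
row 3: denom=8−2·16/71=536/71; d'=(-9−2·150/71)/(536/71)=-939/536
back: M3=-939/536
back: M2=150/71−16/71·-939/536=168/67
back: M1=-9/4−3/8·168/67=-855/268
M: M0=0, M1=-855/268, M2=168/67, M3=-939/536, M4=0
seg 0: a=2, c=M0/2=0, d=(M1−M0)/(6·1)=-285/536, b=Δ0−h0·(2M0+M1)/6=1357/536
seg 1: a=4, c=M1/2=-855/536, d=(M2−M1)/(6·3)=509/1608, b=Δ1−h1·(2M1+M2)/6=251/268
seg 2: a=1, c=M2/2=84/67, d=(M3−M2)/(6·2)=-761/2144, b=Δ2−h2·(2M2+M3)/6=-47/536
seg 3: a=3, c=M3/2=-939/1072, d=(M4−M3)/(6·2)=313/2144, b=Δ3−h3·(2M3+M4)/6=179/268
t_q=1/4 → seg 0, τ=1/4; S=2+1357/536·τ+0·τ²+-285/536·τ³=90035/34304

  seg 0: a=2 b=1357/536 c=0 d=-285/536
  seg 1: a=4 b=251/268 c=-855/536 d=509/1608
  seg 2: a=1 b=-47/536 c=84/67 d=-761/2144
  seg 3: a=3 b=179/268 c=-939/1072 d=313/2144
S(1/4) = 90035/34304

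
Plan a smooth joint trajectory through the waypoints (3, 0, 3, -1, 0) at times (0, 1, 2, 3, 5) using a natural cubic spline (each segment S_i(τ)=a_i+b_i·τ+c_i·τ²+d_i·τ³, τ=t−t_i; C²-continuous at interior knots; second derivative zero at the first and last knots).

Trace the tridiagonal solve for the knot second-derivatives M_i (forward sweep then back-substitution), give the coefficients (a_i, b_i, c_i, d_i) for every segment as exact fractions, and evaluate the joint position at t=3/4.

  seg 0: a=3 b=-885/172 c=0 d=369/172
  seg 1: a=0 b=111/86 c=1107/172 d=-813/172
  seg 2: a=3 b=-3/172 c=-333/43 d=647/172
  seg 3: a=-1 b=-363/86 c=609/172 d=-203/344
S(3/4) = 507/11008

Δ: Δ0=-3, Δ1=3, Δ2=-4, Δ3=1/2
row 1: diag=4, rhs=36; c'=1/4, d'=9
row 2: denom=4−1·1/4=15/4; d'=(-42−1·9)/(15/4)=-68/5
row 3: denom=6−1·4/15=86/15; d'=(27−1·-68/5)/(86/15)=609/86
back: M3=609/86
back: M2=-68/5−4/15·609/86=-666/43
back: M1=9−1/4·-666/43=1107/86
M: M0=0, M1=1107/86, M2=-666/43, M3=609/86, M4=0
seg 0: a=3, c=M0/2=0, d=(M1−M0)/(6·1)=369/172, b=Δ0−h0·(2M0+M1)/6=-885/172
seg 1: a=0, c=M1/2=1107/172, d=(M2−M1)/(6·1)=-813/172, b=Δ1−h1·(2M1+M2)/6=111/86
seg 2: a=3, c=M2/2=-333/43, d=(M3−M2)/(6·1)=647/172, b=Δ2−h2·(2M2+M3)/6=-3/172
seg 3: a=-1, c=M3/2=609/172, d=(M4−M3)/(6·2)=-203/344, b=Δ3−h3·(2M3+M4)/6=-363/86
t_q=3/4 → seg 0, τ=3/4; S=3+-885/172·τ+0·τ²+369/172·τ³=507/11008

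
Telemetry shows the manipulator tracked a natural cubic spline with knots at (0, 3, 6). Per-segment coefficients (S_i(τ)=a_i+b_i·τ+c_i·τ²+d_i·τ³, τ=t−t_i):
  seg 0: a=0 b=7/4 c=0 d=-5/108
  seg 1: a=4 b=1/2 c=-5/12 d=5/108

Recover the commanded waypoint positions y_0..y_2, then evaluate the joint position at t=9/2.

y_0 = S_0(0) = a_0 = 0
y_1 = S_1(0) = a_1 = 4
y_2 = S_1(3) = 3
t_q=9/2 is in segment 1 (τ=3/2); S_1(τ)=127/32

y_0=0 y_1=4 y_2=3
S(9/2) = 127/32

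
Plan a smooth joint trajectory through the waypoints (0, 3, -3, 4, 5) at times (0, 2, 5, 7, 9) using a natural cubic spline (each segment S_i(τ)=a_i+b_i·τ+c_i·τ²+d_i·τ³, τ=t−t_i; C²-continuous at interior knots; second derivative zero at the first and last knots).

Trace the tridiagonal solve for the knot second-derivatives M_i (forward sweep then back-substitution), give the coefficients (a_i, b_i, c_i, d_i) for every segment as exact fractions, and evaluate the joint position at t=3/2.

  seg 0: a=0 b=233/86 c=0 d=-13/43
  seg 1: a=3 b=-79/86 c=-78/43 d=125/258
  seg 2: a=-3 b=55/43 c=219/86 d=-247/344
  seg 3: a=4 b=245/86 c=-303/172 d=101/344
S(3/2) = 1047/344

Δ: Δ0=3/2, Δ1=-2, Δ2=7/2, Δ3=1/2
row 1: diag=10, rhs=-21; c'=3/10, d'=-21/10
row 2: denom=10−3·3/10=91/10; d'=(33−3·-21/10)/(91/10)=393/91
row 3: denom=8−2·20/91=688/91; d'=(-18−2·393/91)/(688/91)=-303/86
back: M3=-303/86
back: M2=393/91−20/91·-303/86=219/43
back: M1=-21/10−3/10·219/43=-156/43
M: M0=0, M1=-156/43, M2=219/43, M3=-303/86, M4=0
seg 0: a=0, c=M0/2=0, d=(M1−M0)/(6·2)=-13/43, b=Δ0−h0·(2M0+M1)/6=233/86
seg 1: a=3, c=M1/2=-78/43, d=(M2−M1)/(6·3)=125/258, b=Δ1−h1·(2M1+M2)/6=-79/86
seg 2: a=-3, c=M2/2=219/86, d=(M3−M2)/(6·2)=-247/344, b=Δ2−h2·(2M2+M3)/6=55/43
seg 3: a=4, c=M3/2=-303/172, d=(M4−M3)/(6·2)=101/344, b=Δ3−h3·(2M3+M4)/6=245/86
t_q=3/2 → seg 0, τ=3/2; S=0+233/86·τ+0·τ²+-13/43·τ³=1047/344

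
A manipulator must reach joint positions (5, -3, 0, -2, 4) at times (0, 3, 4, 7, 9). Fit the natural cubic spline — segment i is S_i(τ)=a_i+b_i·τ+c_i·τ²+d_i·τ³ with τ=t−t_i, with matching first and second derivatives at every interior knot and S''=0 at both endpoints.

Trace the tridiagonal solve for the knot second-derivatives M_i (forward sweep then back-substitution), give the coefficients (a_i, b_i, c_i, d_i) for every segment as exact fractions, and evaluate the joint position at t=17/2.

  seg 0: a=5 b=-473/93 c=0 d=25/93
  seg 1: a=-3 b=202/93 c=75/31 d=-148/93
  seg 2: a=0 b=208/93 c=-73/31 d=43/93
  seg 3: a=-2 b=55/93 c=56/31 d=-28/93
S(17/2) = 60/31

Δ: Δ0=-8/3, Δ1=3, Δ2=-2/3, Δ3=3
row 1: diag=8, rhs=34; c'=1/8, d'=17/4
row 2: denom=8−1·1/8=63/8; d'=(-22−1·17/4)/(63/8)=-10/3
row 3: denom=10−3·8/21=62/7; d'=(22−3·-10/3)/(62/7)=112/31
back: M3=112/31
back: M2=-10/3−8/21·112/31=-146/31
back: M1=17/4−1/8·-146/31=150/31
M: M0=0, M1=150/31, M2=-146/31, M3=112/31, M4=0
seg 0: a=5, c=M0/2=0, d=(M1−M0)/(6·3)=25/93, b=Δ0−h0·(2M0+M1)/6=-473/93
seg 1: a=-3, c=M1/2=75/31, d=(M2−M1)/(6·1)=-148/93, b=Δ1−h1·(2M1+M2)/6=202/93
seg 2: a=0, c=M2/2=-73/31, d=(M3−M2)/(6·3)=43/93, b=Δ2−h2·(2M2+M3)/6=208/93
seg 3: a=-2, c=M3/2=56/31, d=(M4−M3)/(6·2)=-28/93, b=Δ3−h3·(2M3+M4)/6=55/93
t_q=17/2 → seg 3, τ=3/2; S=-2+55/93·τ+56/31·τ²+-28/93·τ³=60/31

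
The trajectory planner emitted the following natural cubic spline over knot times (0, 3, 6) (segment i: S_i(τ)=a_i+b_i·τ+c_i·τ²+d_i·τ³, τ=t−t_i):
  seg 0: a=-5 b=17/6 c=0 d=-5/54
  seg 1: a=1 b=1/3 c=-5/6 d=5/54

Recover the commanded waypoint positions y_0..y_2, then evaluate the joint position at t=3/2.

y_0 = S_0(0) = a_0 = -5
y_1 = S_1(0) = a_1 = 1
y_2 = S_1(3) = -3
t_q=3/2 is in segment 0 (τ=3/2); S_0(τ)=-17/16

y_0=-5 y_1=1 y_2=-3
S(3/2) = -17/16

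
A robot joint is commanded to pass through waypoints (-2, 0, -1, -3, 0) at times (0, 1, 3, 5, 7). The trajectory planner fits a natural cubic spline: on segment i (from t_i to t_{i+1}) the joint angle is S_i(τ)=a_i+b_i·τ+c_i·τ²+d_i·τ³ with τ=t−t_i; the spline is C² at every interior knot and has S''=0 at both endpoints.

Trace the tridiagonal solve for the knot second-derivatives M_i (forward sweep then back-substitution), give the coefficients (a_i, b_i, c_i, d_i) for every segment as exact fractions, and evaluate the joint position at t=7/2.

Δ: Δ0=2, Δ1=-1/2, Δ2=-1, Δ3=3/2
row 1: diag=6, rhs=-15; c'=1/3, d'=-5/2
row 2: denom=8−2·1/3=22/3; d'=(-3−2·-5/2)/(22/3)=3/11
row 3: denom=8−2·3/11=82/11; d'=(15−2·3/11)/(82/11)=159/82
back: M3=159/82
back: M2=3/11−3/11·159/82=-21/82
back: M1=-5/2−1/3·-21/82=-99/41
M: M0=0, M1=-99/41, M2=-21/82, M3=159/82, M4=0
seg 0: a=-2, c=M0/2=0, d=(M1−M0)/(6·1)=-33/82, b=Δ0−h0·(2M0+M1)/6=197/82
seg 1: a=0, c=M1/2=-99/82, d=(M2−M1)/(6·2)=59/328, b=Δ1−h1·(2M1+M2)/6=49/41
seg 2: a=-1, c=M2/2=-21/164, d=(M3−M2)/(6·2)=15/82, b=Δ2−h2·(2M2+M3)/6=-121/82
seg 3: a=-3, c=M3/2=159/164, d=(M4−M3)/(6·2)=-53/328, b=Δ3−h3·(2M3+M4)/6=17/82
t_q=7/2 → seg 2, τ=1/2; S=-1+-121/82·τ+-21/164·τ²+15/82·τ³=-573/328

  seg 0: a=-2 b=197/82 c=0 d=-33/82
  seg 1: a=0 b=49/41 c=-99/82 d=59/328
  seg 2: a=-1 b=-121/82 c=-21/164 d=15/82
  seg 3: a=-3 b=17/82 c=159/164 d=-53/328
S(7/2) = -573/328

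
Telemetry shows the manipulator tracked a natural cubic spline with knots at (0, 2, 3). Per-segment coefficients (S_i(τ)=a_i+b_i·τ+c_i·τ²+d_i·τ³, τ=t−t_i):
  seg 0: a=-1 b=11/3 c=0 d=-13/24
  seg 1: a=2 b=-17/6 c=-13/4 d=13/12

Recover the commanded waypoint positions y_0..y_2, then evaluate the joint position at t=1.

y_0 = S_0(0) = a_0 = -1
y_1 = S_1(0) = a_1 = 2
y_2 = S_1(1) = -3
t_q=1 is in segment 0 (τ=1); S_0(τ)=17/8

y_0=-1 y_1=2 y_2=-3
S(1) = 17/8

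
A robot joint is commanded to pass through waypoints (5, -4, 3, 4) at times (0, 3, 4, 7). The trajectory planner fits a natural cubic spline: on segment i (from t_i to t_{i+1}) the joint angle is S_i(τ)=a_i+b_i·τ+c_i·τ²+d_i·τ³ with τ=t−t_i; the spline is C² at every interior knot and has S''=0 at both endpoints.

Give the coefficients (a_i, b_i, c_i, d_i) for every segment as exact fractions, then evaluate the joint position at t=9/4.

  seg 0: a=5 b=-449/63 c=0 d=260/567
  seg 1: a=-4 b=331/63 c=260/63 d=-50/21
  seg 2: a=3 b=401/63 c=-190/63 d=190/567
S(9/4) = -93/16

Δ: Δ0=-3, Δ1=7, Δ2=1/3
row 1: diag=8, rhs=60; c'=1/8, d'=15/2
row 2: denom=8−1·1/8=63/8; d'=(-40−1·15/2)/(63/8)=-380/63
back: M2=-380/63
back: M1=15/2−1/8·-380/63=520/63
M: M0=0, M1=520/63, M2=-380/63, M3=0
seg 0: a=5, c=M0/2=0, d=(M1−M0)/(6·3)=260/567, b=Δ0−h0·(2M0+M1)/6=-449/63
seg 1: a=-4, c=M1/2=260/63, d=(M2−M1)/(6·1)=-50/21, b=Δ1−h1·(2M1+M2)/6=331/63
seg 2: a=3, c=M2/2=-190/63, d=(M3−M2)/(6·3)=190/567, b=Δ2−h2·(2M2+M3)/6=401/63
t_q=9/4 → seg 0, τ=9/4; S=5+-449/63·τ+0·τ²+260/567·τ³=-93/16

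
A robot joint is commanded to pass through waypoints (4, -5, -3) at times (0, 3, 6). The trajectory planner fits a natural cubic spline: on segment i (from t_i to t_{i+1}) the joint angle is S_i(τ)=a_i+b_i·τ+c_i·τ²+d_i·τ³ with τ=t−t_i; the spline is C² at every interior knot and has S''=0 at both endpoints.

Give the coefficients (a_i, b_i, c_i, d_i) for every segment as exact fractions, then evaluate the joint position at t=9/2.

Δ: Δ0=-3, Δ1=2/3
row 1: diag=12, rhs=22; c'=1/4, d'=11/6
back: M1=11/6
M: M0=0, M1=11/6, M2=0
seg 0: a=4, c=M0/2=0, d=(M1−M0)/(6·3)=11/108, b=Δ0−h0·(2M0+M1)/6=-47/12
seg 1: a=-5, c=M1/2=11/12, d=(M2−M1)/(6·3)=-11/108, b=Δ1−h1·(2M1+M2)/6=-7/6
t_q=9/2 → seg 1, τ=3/2; S=-5+-7/6·τ+11/12·τ²+-11/108·τ³=-161/32

  seg 0: a=4 b=-47/12 c=0 d=11/108
  seg 1: a=-5 b=-7/6 c=11/12 d=-11/108
S(9/2) = -161/32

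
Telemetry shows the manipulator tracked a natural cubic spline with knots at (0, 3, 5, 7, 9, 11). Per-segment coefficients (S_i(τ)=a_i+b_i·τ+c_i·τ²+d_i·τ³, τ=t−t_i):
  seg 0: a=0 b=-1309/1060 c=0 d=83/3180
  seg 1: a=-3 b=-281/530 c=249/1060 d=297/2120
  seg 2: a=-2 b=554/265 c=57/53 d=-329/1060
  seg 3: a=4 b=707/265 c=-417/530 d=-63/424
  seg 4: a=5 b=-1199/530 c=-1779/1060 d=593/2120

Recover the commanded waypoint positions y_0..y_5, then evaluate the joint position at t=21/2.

y_0 = S_0(0) = a_0 = 0
y_1 = S_1(0) = a_1 = -3
y_2 = S_2(0) = a_2 = -2
y_3 = S_3(0) = a_3 = 4
y_4 = S_4(0) = a_4 = 5
y_5 = S_4(2) = -4
t_q=21/2 is in segment 4 (τ=3/2); S_4(τ)=-4157/3392

y_0=0 y_1=-3 y_2=-2 y_3=4 y_4=5 y_5=-4
S(21/2) = -4157/3392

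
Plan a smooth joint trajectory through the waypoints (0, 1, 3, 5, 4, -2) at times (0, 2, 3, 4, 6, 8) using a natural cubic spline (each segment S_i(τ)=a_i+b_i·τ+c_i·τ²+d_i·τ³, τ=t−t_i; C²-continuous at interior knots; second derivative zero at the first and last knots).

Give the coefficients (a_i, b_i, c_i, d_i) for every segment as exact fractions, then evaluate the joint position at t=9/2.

  seg 0: a=0 b=2/241 c=0 d=237/1928
  seg 1: a=1 b=715/482 c=711/964 d=-213/964
  seg 2: a=3 b=2213/964 c=18/241 d=-357/964
  seg 3: a=5 b=643/482 c=-999/964 d=115/1928
  seg 4: a=4 b=-505/241 c=-327/482 d=109/964
S(9/2) = 83527/15424

Δ: Δ0=1/2, Δ1=2, Δ2=2, Δ3=-1/2, Δ4=-3
row 1: diag=6, rhs=9; c'=1/6, d'=3/2
row 2: denom=4−1·1/6=23/6; d'=(0−1·3/2)/(23/6)=-9/23
row 3: denom=6−1·6/23=132/23; d'=(-15−1·-9/23)/(132/23)=-28/11
row 4: denom=8−2·23/66=241/33; d'=(-15−2·-28/11)/(241/33)=-327/241
back: M4=-327/241
back: M3=-28/11−23/66·-327/241=-999/482
back: M2=-9/23−6/23·-999/482=36/241
back: M1=3/2−1/6·36/241=711/482
M: M0=0, M1=711/482, M2=36/241, M3=-999/482, M4=-327/241, M5=0
seg 0: a=0, c=M0/2=0, d=(M1−M0)/(6·2)=237/1928, b=Δ0−h0·(2M0+M1)/6=2/241
seg 1: a=1, c=M1/2=711/964, d=(M2−M1)/(6·1)=-213/964, b=Δ1−h1·(2M1+M2)/6=715/482
seg 2: a=3, c=M2/2=18/241, d=(M3−M2)/(6·1)=-357/964, b=Δ2−h2·(2M2+M3)/6=2213/964
seg 3: a=5, c=M3/2=-999/964, d=(M4−M3)/(6·2)=115/1928, b=Δ3−h3·(2M3+M4)/6=643/482
seg 4: a=4, c=M4/2=-327/482, d=(M5−M4)/(6·2)=109/964, b=Δ4−h4·(2M4+M5)/6=-505/241
t_q=9/2 → seg 3, τ=1/2; S=5+643/482·τ+-999/964·τ²+115/1928·τ³=83527/15424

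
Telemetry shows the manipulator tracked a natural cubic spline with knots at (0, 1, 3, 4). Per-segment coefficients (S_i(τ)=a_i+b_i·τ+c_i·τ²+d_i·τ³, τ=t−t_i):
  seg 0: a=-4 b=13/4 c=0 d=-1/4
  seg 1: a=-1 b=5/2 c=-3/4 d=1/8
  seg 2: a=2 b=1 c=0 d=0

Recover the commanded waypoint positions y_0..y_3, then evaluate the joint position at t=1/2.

y_0=-4 y_1=-1 y_2=2 y_3=3
S(1/2) = -77/32

y_0 = S_0(0) = a_0 = -4
y_1 = S_1(0) = a_1 = -1
y_2 = S_2(0) = a_2 = 2
y_3 = S_2(1) = 3
t_q=1/2 is in segment 0 (τ=1/2); S_0(τ)=-77/32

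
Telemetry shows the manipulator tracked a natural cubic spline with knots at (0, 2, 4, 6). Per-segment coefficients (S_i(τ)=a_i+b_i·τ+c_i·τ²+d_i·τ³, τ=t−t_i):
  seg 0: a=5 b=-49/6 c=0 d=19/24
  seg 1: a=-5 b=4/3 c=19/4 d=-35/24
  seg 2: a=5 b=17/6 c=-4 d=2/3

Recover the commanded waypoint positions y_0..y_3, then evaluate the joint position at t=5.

y_0=5 y_1=-5 y_2=5 y_3=0
S(5) = 9/2

y_0 = S_0(0) = a_0 = 5
y_1 = S_1(0) = a_1 = -5
y_2 = S_2(0) = a_2 = 5
y_3 = S_2(2) = 0
t_q=5 is in segment 2 (τ=1); S_2(τ)=9/2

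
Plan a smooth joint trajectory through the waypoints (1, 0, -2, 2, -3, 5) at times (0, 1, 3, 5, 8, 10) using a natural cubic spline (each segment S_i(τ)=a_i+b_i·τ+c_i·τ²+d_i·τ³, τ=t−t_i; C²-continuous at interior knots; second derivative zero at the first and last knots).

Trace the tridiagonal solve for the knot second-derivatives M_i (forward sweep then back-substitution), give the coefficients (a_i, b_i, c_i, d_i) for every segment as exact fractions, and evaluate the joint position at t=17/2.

Δ: Δ0=-1, Δ1=-1, Δ2=2, Δ3=-5/3, Δ4=4
row 1: diag=6, rhs=0; c'=1/3, d'=0
row 2: denom=8−2·1/3=22/3; d'=(18−2·0)/(22/3)=27/11
row 3: denom=10−2·3/11=104/11; d'=(-22−2·27/11)/(104/11)=-37/13
row 4: denom=10−3·33/104=941/104; d'=(34−3·-37/13)/(941/104)=4424/941
back: M4=4424/941
back: M3=-37/13−33/104·4424/941=-4082/941
back: M2=27/11−3/11·-4082/941=3423/941
back: M1=0−1/3·3423/941=-1141/941
M: M0=0, M1=-1141/941, M2=3423/941, M3=-4082/941, M4=4424/941, M5=0
seg 0: a=1, c=M0/2=0, d=(M1−M0)/(6·1)=-1141/5646, b=Δ0−h0·(2M0+M1)/6=-4505/5646
seg 1: a=0, c=M1/2=-1141/1882, d=(M2−M1)/(6·2)=1141/2823, b=Δ1−h1·(2M1+M2)/6=-3964/2823
seg 2: a=-2, c=M2/2=3423/1882, d=(M3−M2)/(6·2)=-7505/11292, b=Δ2−h2·(2M2+M3)/6=2882/2823
seg 3: a=2, c=M3/2=-2041/941, d=(M4−M3)/(6·3)=4253/8469, b=Δ3−h3·(2M3+M4)/6=905/2823
seg 4: a=-3, c=M4/2=2212/941, d=(M5−M4)/(6·2)=-1106/2823, b=Δ4−h4·(2M4+M5)/6=2444/2823
t_q=17/2 → seg 4, τ=1/2; S=-3+2444/2823·τ+2212/941·τ²+-1106/2823·τ³=-7635/3764

  seg 0: a=1 b=-4505/5646 c=0 d=-1141/5646
  seg 1: a=0 b=-3964/2823 c=-1141/1882 d=1141/2823
  seg 2: a=-2 b=2882/2823 c=3423/1882 d=-7505/11292
  seg 3: a=2 b=905/2823 c=-2041/941 d=4253/8469
  seg 4: a=-3 b=2444/2823 c=2212/941 d=-1106/2823
S(17/2) = -7635/3764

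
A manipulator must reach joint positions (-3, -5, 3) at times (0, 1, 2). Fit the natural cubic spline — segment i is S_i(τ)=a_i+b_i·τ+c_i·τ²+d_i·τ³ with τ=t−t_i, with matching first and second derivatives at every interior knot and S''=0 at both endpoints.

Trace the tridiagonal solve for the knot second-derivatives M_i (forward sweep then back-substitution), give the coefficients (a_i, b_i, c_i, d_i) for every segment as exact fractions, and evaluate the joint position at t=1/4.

  seg 0: a=-3 b=-9/2 c=0 d=5/2
  seg 1: a=-5 b=3 c=15/2 d=-5/2
S(1/4) = -523/128

Δ: Δ0=-2, Δ1=8
row 1: diag=4, rhs=60; c'=1/4, d'=15
back: M1=15
M: M0=0, M1=15, M2=0
seg 0: a=-3, c=M0/2=0, d=(M1−M0)/(6·1)=5/2, b=Δ0−h0·(2M0+M1)/6=-9/2
seg 1: a=-5, c=M1/2=15/2, d=(M2−M1)/(6·1)=-5/2, b=Δ1−h1·(2M1+M2)/6=3
t_q=1/4 → seg 0, τ=1/4; S=-3+-9/2·τ+0·τ²+5/2·τ³=-523/128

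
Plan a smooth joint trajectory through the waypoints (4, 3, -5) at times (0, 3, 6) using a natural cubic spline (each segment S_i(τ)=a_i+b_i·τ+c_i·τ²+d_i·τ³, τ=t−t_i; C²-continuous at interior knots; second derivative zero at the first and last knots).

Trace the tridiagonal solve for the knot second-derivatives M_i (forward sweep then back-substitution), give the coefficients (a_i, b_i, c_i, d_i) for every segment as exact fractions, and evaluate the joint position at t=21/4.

  seg 0: a=4 b=1/4 c=0 d=-7/108
  seg 1: a=3 b=-3/2 c=-7/12 d=7/108
S(21/4) = -663/256

Δ: Δ0=-1/3, Δ1=-8/3
row 1: diag=12, rhs=-14; c'=1/4, d'=-7/6
back: M1=-7/6
M: M0=0, M1=-7/6, M2=0
seg 0: a=4, c=M0/2=0, d=(M1−M0)/(6·3)=-7/108, b=Δ0−h0·(2M0+M1)/6=1/4
seg 1: a=3, c=M1/2=-7/12, d=(M2−M1)/(6·3)=7/108, b=Δ1−h1·(2M1+M2)/6=-3/2
t_q=21/4 → seg 1, τ=9/4; S=3+-3/2·τ+-7/12·τ²+7/108·τ³=-663/256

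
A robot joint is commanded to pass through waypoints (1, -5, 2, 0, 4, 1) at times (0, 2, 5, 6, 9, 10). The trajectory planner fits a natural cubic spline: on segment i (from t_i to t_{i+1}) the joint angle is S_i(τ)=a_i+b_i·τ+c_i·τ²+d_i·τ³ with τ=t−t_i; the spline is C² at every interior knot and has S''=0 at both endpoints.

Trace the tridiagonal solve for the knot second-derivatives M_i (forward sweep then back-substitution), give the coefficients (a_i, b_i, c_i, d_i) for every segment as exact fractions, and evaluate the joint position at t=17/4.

  seg 0: a=1 b=-5917/1275 c=0 d=523/1275
  seg 1: a=-5 b=359/1275 c=1046/425 d=-2266/3825
  seg 2: a=2 b=-71/75 c=-244/85 d=2317/1275
  seg 3: a=0 b=-1576/1275 c=1097/425 d=-733/1275
  seg 4: a=4 b=-1621/1275 c=-1102/425 d=1102/1275
S(17/4) = 3659/2720

Δ: Δ0=-3, Δ1=7/3, Δ2=-2, Δ3=4/3, Δ4=-3
row 1: diag=10, rhs=32; c'=3/10, d'=16/5
row 2: denom=8−3·3/10=71/10; d'=(-26−3·16/5)/(71/10)=-356/71
row 3: denom=8−1·10/71=558/71; d'=(20−1·-356/71)/(558/71)=296/93
row 4: denom=8−3·71/186=425/62; d'=(-26−3·296/93)/(425/62)=-2204/425
back: M4=-2204/425
back: M3=296/93−71/186·-2204/425=2194/425
back: M2=-356/71−10/71·2194/425=-488/85
back: M1=16/5−3/10·-488/85=2092/425
M: M0=0, M1=2092/425, M2=-488/85, M3=2194/425, M4=-2204/425, M5=0
seg 0: a=1, c=M0/2=0, d=(M1−M0)/(6·2)=523/1275, b=Δ0−h0·(2M0+M1)/6=-5917/1275
seg 1: a=-5, c=M1/2=1046/425, d=(M2−M1)/(6·3)=-2266/3825, b=Δ1−h1·(2M1+M2)/6=359/1275
seg 2: a=2, c=M2/2=-244/85, d=(M3−M2)/(6·1)=2317/1275, b=Δ2−h2·(2M2+M3)/6=-71/75
seg 3: a=0, c=M3/2=1097/425, d=(M4−M3)/(6·3)=-733/1275, b=Δ3−h3·(2M3+M4)/6=-1576/1275
seg 4: a=4, c=M4/2=-1102/425, d=(M5−M4)/(6·1)=1102/1275, b=Δ4−h4·(2M4+M5)/6=-1621/1275
t_q=17/4 → seg 1, τ=9/4; S=-5+359/1275·τ+1046/425·τ²+-2266/3825·τ³=3659/2720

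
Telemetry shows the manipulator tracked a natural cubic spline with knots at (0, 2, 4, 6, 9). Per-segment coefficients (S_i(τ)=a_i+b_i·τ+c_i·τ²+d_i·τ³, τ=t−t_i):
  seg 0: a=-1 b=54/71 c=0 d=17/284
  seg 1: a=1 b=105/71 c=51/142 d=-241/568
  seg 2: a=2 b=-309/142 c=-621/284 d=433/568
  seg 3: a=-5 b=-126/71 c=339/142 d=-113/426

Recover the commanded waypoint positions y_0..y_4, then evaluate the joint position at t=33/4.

y_0=-1 y_1=1 y_2=2 y_3=-5 y_4=4
S(33/4) = 649/9088

y_0 = S_0(0) = a_0 = -1
y_1 = S_1(0) = a_1 = 1
y_2 = S_2(0) = a_2 = 2
y_3 = S_3(0) = a_3 = -5
y_4 = S_3(3) = 4
t_q=33/4 is in segment 3 (τ=9/4); S_3(τ)=649/9088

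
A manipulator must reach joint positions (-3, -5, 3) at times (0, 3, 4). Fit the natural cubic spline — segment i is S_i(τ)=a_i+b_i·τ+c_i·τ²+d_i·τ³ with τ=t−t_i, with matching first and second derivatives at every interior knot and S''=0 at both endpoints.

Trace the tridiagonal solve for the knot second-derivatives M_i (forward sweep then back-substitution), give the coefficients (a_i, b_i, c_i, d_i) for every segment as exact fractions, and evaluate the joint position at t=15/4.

Δ: Δ0=-2/3, Δ1=8
row 1: diag=8, rhs=52; c'=1/8, d'=13/2
back: M1=13/2
M: M0=0, M1=13/2, M2=0
seg 0: a=-3, c=M0/2=0, d=(M1−M0)/(6·3)=13/36, b=Δ0−h0·(2M0+M1)/6=-47/12
seg 1: a=-5, c=M1/2=13/4, d=(M2−M1)/(6·1)=-13/12, b=Δ1−h1·(2M1+M2)/6=35/6
t_q=15/4 → seg 1, τ=3/4; S=-5+35/6·τ+13/4·τ²+-13/12·τ³=191/256

  seg 0: a=-3 b=-47/12 c=0 d=13/36
  seg 1: a=-5 b=35/6 c=13/4 d=-13/12
S(15/4) = 191/256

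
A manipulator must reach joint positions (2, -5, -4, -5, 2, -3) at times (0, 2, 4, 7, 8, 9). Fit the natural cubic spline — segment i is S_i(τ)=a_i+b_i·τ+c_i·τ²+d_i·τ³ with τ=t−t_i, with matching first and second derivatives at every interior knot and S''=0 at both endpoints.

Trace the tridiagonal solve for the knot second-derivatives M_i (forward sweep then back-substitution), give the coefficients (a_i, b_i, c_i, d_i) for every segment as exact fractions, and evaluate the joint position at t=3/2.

Δ: Δ0=-7/2, Δ1=1/2, Δ2=-1/3, Δ3=7, Δ4=-5
row 1: diag=8, rhs=24; c'=1/4, d'=3
row 2: denom=10−2·1/4=19/2; d'=(-5−2·3)/(19/2)=-22/19
row 3: denom=8−3·6/19=134/19; d'=(44−3·-22/19)/(134/19)=451/67
row 4: denom=4−1·19/134=517/134; d'=(-72−1·451/67)/(517/134)=-10550/517
back: M4=-10550/517
back: M3=451/67−19/134·-10550/517=4976/517
back: M2=-22/19−6/19·4976/517=-2170/517
back: M1=3−1/4·-2170/517=4187/1034
M: M0=0, M1=4187/1034, M2=-2170/517, M3=4976/517, M4=-10550/517, M5=0
seg 0: a=2, c=M0/2=0, d=(M1−M0)/(6·2)=4187/12408, b=Δ0−h0·(2M0+M1)/6=-7522/1551
seg 1: a=-5, c=M1/2=4187/2068, d=(M2−M1)/(6·2)=-8527/12408, b=Δ1−h1·(2M1+M2)/6=-2483/3102
seg 2: a=-4, c=M2/2=-1085/517, d=(M3−M2)/(6·3)=397/517, b=Δ2−h2·(2M2+M3)/6=-1471/1551
seg 3: a=-5, c=M3/2=2488/517, d=(M4−M3)/(6·1)=-7763/1551, b=Δ3−h3·(2M3+M4)/6=11156/1551
seg 4: a=2, c=M4/2=-5275/517, d=(M5−M4)/(6·1)=5275/1551, b=Δ4−h4·(2M4+M5)/6=2795/1551
t_q=3/2 → seg 0, τ=3/2; S=2+-7522/1551·τ+0·τ²+4187/12408·τ³=-136845/33088

  seg 0: a=2 b=-7522/1551 c=0 d=4187/12408
  seg 1: a=-5 b=-2483/3102 c=4187/2068 d=-8527/12408
  seg 2: a=-4 b=-1471/1551 c=-1085/517 d=397/517
  seg 3: a=-5 b=11156/1551 c=2488/517 d=-7763/1551
  seg 4: a=2 b=2795/1551 c=-5275/517 d=5275/1551
S(3/2) = -136845/33088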